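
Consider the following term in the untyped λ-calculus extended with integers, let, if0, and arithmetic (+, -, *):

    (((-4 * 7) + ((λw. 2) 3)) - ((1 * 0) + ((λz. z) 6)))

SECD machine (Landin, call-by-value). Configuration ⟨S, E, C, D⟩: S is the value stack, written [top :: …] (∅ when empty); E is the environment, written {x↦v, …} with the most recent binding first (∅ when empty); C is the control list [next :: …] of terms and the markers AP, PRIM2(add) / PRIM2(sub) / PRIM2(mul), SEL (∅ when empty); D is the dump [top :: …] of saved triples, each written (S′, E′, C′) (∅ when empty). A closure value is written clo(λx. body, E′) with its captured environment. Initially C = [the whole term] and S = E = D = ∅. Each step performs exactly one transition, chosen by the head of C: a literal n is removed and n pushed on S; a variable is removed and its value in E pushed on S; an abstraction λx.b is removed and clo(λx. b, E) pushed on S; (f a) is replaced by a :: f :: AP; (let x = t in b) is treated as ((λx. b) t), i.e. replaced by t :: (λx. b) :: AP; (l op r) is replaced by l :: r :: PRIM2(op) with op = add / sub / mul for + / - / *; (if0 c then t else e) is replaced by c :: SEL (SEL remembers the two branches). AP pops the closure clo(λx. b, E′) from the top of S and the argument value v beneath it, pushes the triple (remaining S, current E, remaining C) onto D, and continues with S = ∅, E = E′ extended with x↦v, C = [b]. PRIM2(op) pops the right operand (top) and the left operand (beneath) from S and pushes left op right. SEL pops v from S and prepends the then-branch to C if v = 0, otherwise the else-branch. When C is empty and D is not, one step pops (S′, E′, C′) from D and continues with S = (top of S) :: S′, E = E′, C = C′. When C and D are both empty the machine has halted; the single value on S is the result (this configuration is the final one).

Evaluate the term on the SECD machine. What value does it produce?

Answer: -32

Machine steps:
[0] <S=∅, E=∅, C=[(((-4 * 7) + ((λw. 2) 3)) - ((1 * 0) + ((λz. z) 6)))], D=∅>
[1] <S=∅, E=∅, C=[((-4 * 7) + ((λw. 2) 3)) :: ((1 * 0) + ((λz. z) 6)) :: PRIM2(sub)], D=∅>
[2] <S=∅, E=∅, C=[(-4 * 7) :: ((λw. 2) 3) :: PRIM2(add) :: ((1 * 0) + ((λz. z) 6)) :: PRIM2(sub)], D=∅>
[3] <S=∅, E=∅, C=[-4 :: 7 :: PRIM2(mul) :: ((λw. 2) 3) :: PRIM2(add) :: ((1 * 0) + ((λz. z) 6)) :: PRIM2(sub)], D=∅>
[4] <S=[-4], E=∅, C=[7 :: PRIM2(mul) :: ((λw. 2) 3) :: PRIM2(add) :: ((1 * 0) + ((λz. z) 6)) :: PRIM2(sub)], D=∅>
[5] <S=[7 :: -4], E=∅, C=[PRIM2(mul) :: ((λw. 2) 3) :: PRIM2(add) :: ((1 * 0) + ((λz. z) 6)) :: PRIM2(sub)], D=∅>
[6] <S=[-28], E=∅, C=[((λw. 2) 3) :: PRIM2(add) :: ((1 * 0) + ((λz. z) 6)) :: PRIM2(sub)], D=∅>
[7] <S=[-28], E=∅, C=[3 :: (λw. 2) :: AP :: PRIM2(add) :: ((1 * 0) + ((λz. z) 6)) :: PRIM2(sub)], D=∅>
[8] <S=[3 :: -28], E=∅, C=[(λw. 2) :: AP :: PRIM2(add) :: ((1 * 0) + ((λz. z) 6)) :: PRIM2(sub)], D=∅>
[9] <S=[clo(λw. 2, ∅) :: 3 :: -28], E=∅, C=[AP :: PRIM2(add) :: ((1 * 0) + ((λz. z) 6)) :: PRIM2(sub)], D=∅>
[10] <S=∅, E={w↦3}, C=[2], D=[([-28], ∅, [PRIM2(add) :: ((1 * 0) + ((λz. z) 6)) :: PRIM2(sub)])]>
[11] <S=[2], E={w↦3}, C=∅, D=[([-28], ∅, [PRIM2(add) :: ((1 * 0) + ((λz. z) 6)) :: PRIM2(sub)])]>
[12] <S=[2 :: -28], E=∅, C=[PRIM2(add) :: ((1 * 0) + ((λz. z) 6)) :: PRIM2(sub)], D=∅>
[13] <S=[-26], E=∅, C=[((1 * 0) + ((λz. z) 6)) :: PRIM2(sub)], D=∅>
[14] <S=[-26], E=∅, C=[(1 * 0) :: ((λz. z) 6) :: PRIM2(add) :: PRIM2(sub)], D=∅>
[15] <S=[-26], E=∅, C=[1 :: 0 :: PRIM2(mul) :: ((λz. z) 6) :: PRIM2(add) :: PRIM2(sub)], D=∅>
[16] <S=[1 :: -26], E=∅, C=[0 :: PRIM2(mul) :: ((λz. z) 6) :: PRIM2(add) :: PRIM2(sub)], D=∅>
[17] <S=[0 :: 1 :: -26], E=∅, C=[PRIM2(mul) :: ((λz. z) 6) :: PRIM2(add) :: PRIM2(sub)], D=∅>
[18] <S=[0 :: -26], E=∅, C=[((λz. z) 6) :: PRIM2(add) :: PRIM2(sub)], D=∅>
[19] <S=[0 :: -26], E=∅, C=[6 :: (λz. z) :: AP :: PRIM2(add) :: PRIM2(sub)], D=∅>
[20] <S=[6 :: 0 :: -26], E=∅, C=[(λz. z) :: AP :: PRIM2(add) :: PRIM2(sub)], D=∅>
[21] <S=[clo(λz. z, ∅) :: 6 :: 0 :: -26], E=∅, C=[AP :: PRIM2(add) :: PRIM2(sub)], D=∅>
[22] <S=∅, E={z↦6}, C=[z], D=[([0 :: -26], ∅, [PRIM2(add) :: PRIM2(sub)])]>
[23] <S=[6], E={z↦6}, C=∅, D=[([0 :: -26], ∅, [PRIM2(add) :: PRIM2(sub)])]>
[24] <S=[6 :: 0 :: -26], E=∅, C=[PRIM2(add) :: PRIM2(sub)], D=∅>
[25] <S=[6 :: -26], E=∅, C=[PRIM2(sub)], D=∅>
[26] <S=[-32], E=∅, C=∅, D=∅>
→ final value -32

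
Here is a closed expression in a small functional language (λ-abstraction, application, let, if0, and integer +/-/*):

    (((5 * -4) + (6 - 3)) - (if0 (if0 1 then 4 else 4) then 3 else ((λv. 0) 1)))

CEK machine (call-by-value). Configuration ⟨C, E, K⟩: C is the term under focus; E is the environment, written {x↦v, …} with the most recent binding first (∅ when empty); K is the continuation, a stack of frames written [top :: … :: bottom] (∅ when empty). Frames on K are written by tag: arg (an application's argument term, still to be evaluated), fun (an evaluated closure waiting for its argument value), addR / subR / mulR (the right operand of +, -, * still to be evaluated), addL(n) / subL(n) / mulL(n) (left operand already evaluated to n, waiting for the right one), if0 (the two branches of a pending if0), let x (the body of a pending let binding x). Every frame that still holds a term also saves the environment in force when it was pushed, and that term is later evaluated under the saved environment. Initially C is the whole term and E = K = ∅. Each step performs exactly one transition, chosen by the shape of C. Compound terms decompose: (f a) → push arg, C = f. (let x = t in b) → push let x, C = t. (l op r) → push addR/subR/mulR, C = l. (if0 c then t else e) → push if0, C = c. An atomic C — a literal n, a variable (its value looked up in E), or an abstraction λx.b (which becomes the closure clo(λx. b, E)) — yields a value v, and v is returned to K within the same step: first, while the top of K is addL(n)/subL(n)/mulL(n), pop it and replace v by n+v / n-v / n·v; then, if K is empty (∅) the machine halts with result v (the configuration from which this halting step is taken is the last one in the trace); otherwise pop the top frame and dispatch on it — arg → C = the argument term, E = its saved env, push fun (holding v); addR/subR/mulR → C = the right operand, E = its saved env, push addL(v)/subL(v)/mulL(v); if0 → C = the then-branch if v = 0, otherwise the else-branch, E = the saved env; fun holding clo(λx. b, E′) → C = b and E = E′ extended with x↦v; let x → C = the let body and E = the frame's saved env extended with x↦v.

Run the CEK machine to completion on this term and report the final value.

step 0: <C=(((5 * -4) + (6 - 3)) - (if0 (if0 1 then 4 else 4) then 3 else ((λv. 0) 1))), E=∅, K=∅>
step 1: <C=((5 * -4) + (6 - 3)), E=∅, K=[subR]>
step 2: <C=(5 * -4), E=∅, K=[addR :: subR]>
step 3: <C=5, E=∅, K=[mulR :: addR :: subR]>
step 4: <C=-4, E=∅, K=[mulL(5) :: addR :: subR]>
step 5: <C=(6 - 3), E=∅, K=[addL(-20) :: subR]>
step 6: <C=6, E=∅, K=[subR :: addL(-20) :: subR]>
step 7: <C=3, E=∅, K=[subL(6) :: addL(-20) :: subR]>
step 8: <C=(if0 (if0 1 then 4 else 4) then 3 else ((λv. 0) 1)), E=∅, K=[subL(-17)]>
step 9: <C=(if0 1 then 4 else 4), E=∅, K=[if0 :: subL(-17)]>
step 10: <C=1, E=∅, K=[if0 :: if0 :: subL(-17)]>
step 11: <C=4, E=∅, K=[if0 :: subL(-17)]>
step 12: <C=((λv. 0) 1), E=∅, K=[subL(-17)]>
step 13: <C=(λv. 0), E=∅, K=[arg :: subL(-17)]>
step 14: <C=1, E=∅, K=[fun :: subL(-17)]>
step 15: <C=0, E={v↦1}, K=[subL(-17)]>
→ final value -17

Answer: -17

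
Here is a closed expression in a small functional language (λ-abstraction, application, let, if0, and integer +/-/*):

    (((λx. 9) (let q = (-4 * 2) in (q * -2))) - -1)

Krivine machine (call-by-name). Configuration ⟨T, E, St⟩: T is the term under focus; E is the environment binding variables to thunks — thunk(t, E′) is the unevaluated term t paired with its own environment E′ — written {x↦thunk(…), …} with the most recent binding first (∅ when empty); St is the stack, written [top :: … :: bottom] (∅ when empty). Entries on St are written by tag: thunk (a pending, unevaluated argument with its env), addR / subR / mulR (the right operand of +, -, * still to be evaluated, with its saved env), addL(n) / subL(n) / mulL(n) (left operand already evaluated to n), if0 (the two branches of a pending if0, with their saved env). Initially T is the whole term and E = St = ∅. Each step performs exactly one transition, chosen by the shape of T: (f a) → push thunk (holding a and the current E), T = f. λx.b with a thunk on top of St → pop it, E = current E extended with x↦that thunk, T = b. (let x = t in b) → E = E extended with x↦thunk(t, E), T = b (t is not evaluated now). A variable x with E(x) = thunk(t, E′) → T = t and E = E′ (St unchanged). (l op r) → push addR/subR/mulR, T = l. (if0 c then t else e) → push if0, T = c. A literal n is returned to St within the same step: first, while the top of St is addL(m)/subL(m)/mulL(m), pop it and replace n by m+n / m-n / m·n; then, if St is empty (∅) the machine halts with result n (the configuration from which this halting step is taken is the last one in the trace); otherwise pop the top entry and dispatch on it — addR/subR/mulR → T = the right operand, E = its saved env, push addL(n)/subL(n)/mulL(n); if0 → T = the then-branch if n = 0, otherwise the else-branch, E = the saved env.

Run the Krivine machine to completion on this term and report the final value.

t=0: <T=(((λx. 9) (let q = (-4 * 2) in (q * -2))) - -1), E=∅, St=∅>
t=1: <T=((λx. 9) (let q = (-4 * 2) in (q * -2))), E=∅, St=[subR]>
t=2: <T=(λx. 9), E=∅, St=[thunk :: subR]>
t=3: <T=9, E={x↦thunk((let q = (-4 * 2) in (q * -2)), ∅)}, St=[subR]>
t=4: <T=-1, E=∅, St=[subL(9)]>
→ final value 10

Answer: 10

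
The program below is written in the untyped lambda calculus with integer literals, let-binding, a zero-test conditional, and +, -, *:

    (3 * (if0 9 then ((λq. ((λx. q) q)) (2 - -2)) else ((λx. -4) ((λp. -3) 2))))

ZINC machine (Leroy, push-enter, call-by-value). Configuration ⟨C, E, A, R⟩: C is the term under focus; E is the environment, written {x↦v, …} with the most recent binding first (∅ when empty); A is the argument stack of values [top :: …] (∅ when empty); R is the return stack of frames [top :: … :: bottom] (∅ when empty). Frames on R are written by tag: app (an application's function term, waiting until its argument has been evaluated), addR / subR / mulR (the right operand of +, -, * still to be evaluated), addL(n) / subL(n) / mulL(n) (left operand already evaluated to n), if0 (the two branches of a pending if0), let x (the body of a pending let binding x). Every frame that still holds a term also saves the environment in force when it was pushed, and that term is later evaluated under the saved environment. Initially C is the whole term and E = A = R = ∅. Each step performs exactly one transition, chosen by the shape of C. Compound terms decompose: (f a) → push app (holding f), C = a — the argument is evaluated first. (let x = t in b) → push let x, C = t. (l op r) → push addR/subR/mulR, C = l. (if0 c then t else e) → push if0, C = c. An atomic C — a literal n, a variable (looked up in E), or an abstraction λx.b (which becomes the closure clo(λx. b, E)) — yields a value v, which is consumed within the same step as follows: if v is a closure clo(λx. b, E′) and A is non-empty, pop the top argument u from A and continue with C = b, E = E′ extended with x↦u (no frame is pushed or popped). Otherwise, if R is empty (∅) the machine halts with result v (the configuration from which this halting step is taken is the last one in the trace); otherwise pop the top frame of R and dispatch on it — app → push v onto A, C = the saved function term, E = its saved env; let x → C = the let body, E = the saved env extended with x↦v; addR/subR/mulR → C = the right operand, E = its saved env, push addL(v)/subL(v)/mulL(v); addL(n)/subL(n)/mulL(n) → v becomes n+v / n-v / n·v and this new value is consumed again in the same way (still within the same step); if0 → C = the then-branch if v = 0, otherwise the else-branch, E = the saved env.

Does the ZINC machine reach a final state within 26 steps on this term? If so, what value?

Answer: -12

Machine steps:
0. [C=(3 * (if0 9 then ((λq. ((λx. q) q)) (2 - -2)) else ((λx. -4) ((λp. -3) 2)))) | E=∅ | A=∅ | R=∅]
1. [C=3 | E=∅ | A=∅ | R=[mulR]]
2. [C=(if0 9 then ((λq. ((λx. q) q)) (2 - -2)) else ((λx. -4) ((λp. -3) 2))) | E=∅ | A=∅ | R=[mulL(3)]]
3. [C=9 | E=∅ | A=∅ | R=[if0 :: mulL(3)]]
4. [C=((λx. -4) ((λp. -3) 2)) | E=∅ | A=∅ | R=[mulL(3)]]
5. [C=((λp. -3) 2) | E=∅ | A=∅ | R=[app :: mulL(3)]]
6. [C=2 | E=∅ | A=∅ | R=[app :: app :: mulL(3)]]
7. [C=(λp. -3) | E=∅ | A=[2] | R=[app :: mulL(3)]]
8. [C=-3 | E={p↦2} | A=∅ | R=[app :: mulL(3)]]
9. [C=(λx. -4) | E=∅ | A=[-3] | R=[mulL(3)]]
10. [C=-4 | E={x↦-3} | A=∅ | R=[mulL(3)]]
→ final value -12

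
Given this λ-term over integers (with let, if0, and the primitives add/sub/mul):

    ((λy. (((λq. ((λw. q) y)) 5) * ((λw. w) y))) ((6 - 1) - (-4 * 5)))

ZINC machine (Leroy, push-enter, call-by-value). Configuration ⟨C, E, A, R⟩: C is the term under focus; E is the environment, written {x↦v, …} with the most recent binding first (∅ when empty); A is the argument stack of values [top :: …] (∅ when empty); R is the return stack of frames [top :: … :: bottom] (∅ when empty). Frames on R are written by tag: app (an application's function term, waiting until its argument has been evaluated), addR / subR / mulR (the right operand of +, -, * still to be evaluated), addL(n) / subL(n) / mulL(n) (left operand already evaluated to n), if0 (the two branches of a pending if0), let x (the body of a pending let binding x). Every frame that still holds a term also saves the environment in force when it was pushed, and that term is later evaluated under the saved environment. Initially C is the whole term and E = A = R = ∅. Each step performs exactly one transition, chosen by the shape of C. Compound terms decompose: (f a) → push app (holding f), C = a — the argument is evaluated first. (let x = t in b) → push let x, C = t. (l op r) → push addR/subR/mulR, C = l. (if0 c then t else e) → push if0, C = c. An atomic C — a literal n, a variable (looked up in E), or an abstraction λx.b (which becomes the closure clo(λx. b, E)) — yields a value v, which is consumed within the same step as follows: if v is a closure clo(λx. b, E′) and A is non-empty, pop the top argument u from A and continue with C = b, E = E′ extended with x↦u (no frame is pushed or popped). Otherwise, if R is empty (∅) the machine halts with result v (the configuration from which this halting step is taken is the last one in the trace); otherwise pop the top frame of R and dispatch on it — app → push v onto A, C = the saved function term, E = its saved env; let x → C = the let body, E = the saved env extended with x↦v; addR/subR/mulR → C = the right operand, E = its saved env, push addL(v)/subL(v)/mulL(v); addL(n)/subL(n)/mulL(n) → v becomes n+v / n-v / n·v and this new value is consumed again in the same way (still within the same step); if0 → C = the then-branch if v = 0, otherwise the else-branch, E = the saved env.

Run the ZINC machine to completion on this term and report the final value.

step 0: <C=((λy. (((λq. ((λw. q) y)) 5) * ((λw. w) y))) ((6 - 1) - (-4 * 5))), E=∅, A=∅, R=∅>
step 1: <C=((6 - 1) - (-4 * 5)), E=∅, A=∅, R=[app]>
step 2: <C=(6 - 1), E=∅, A=∅, R=[subR :: app]>
step 3: <C=6, E=∅, A=∅, R=[subR :: subR :: app]>
step 4: <C=1, E=∅, A=∅, R=[subL(6) :: subR :: app]>
step 5: <C=(-4 * 5), E=∅, A=∅, R=[subL(5) :: app]>
step 6: <C=-4, E=∅, A=∅, R=[mulR :: subL(5) :: app]>
step 7: <C=5, E=∅, A=∅, R=[mulL(-4) :: subL(5) :: app]>
step 8: <C=(λy. (((λq. ((λw. q) y)) 5) * ((λw. w) y))), E=∅, A=[25], R=∅>
step 9: <C=(((λq. ((λw. q) y)) 5) * ((λw. w) y)), E={y↦25}, A=∅, R=∅>
step 10: <C=((λq. ((λw. q) y)) 5), E={y↦25}, A=∅, R=[mulR]>
step 11: <C=5, E={y↦25}, A=∅, R=[app :: mulR]>
step 12: <C=(λq. ((λw. q) y)), E={y↦25}, A=[5], R=[mulR]>
step 13: <C=((λw. q) y), E={q↦5, y↦25}, A=∅, R=[mulR]>
step 14: <C=y, E={q↦5, y↦25}, A=∅, R=[app :: mulR]>
step 15: <C=(λw. q), E={q↦5, y↦25}, A=[25], R=[mulR]>
step 16: <C=q, E={w↦25, q↦5, y↦25}, A=∅, R=[mulR]>
step 17: <C=((λw. w) y), E={y↦25}, A=∅, R=[mulL(5)]>
step 18: <C=y, E={y↦25}, A=∅, R=[app :: mulL(5)]>
step 19: <C=(λw. w), E={y↦25}, A=[25], R=[mulL(5)]>
step 20: <C=w, E={w↦25, y↦25}, A=∅, R=[mulL(5)]>
→ final value 125

Answer: 125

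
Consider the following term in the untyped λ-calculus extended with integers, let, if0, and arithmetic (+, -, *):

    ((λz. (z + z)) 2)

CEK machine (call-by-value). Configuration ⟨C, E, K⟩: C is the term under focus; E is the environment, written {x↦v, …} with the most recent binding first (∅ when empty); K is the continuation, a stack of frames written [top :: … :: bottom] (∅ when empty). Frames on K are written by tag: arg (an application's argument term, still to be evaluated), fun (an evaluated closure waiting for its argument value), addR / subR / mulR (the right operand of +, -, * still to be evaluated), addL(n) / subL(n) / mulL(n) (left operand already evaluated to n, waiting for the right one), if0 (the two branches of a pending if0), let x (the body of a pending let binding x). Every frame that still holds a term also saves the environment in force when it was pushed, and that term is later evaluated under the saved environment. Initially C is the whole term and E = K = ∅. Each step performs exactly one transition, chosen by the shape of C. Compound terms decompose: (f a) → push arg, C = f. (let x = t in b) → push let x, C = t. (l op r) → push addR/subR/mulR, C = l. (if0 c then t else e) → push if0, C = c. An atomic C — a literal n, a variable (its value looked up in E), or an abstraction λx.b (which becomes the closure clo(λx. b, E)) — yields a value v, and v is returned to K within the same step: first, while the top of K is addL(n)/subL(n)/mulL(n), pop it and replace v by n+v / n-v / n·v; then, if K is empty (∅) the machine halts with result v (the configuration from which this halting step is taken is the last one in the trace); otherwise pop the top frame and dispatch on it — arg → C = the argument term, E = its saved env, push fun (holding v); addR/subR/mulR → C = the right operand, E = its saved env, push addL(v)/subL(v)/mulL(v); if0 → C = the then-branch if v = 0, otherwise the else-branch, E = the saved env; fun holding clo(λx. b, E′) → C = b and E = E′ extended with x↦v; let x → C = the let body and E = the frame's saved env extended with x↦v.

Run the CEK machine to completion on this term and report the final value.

t=0: <C=((λz. (z + z)) 2), E=∅, K=∅>
t=1: <C=(λz. (z + z)), E=∅, K=[arg]>
t=2: <C=2, E=∅, K=[fun]>
t=3: <C=(z + z), E={z↦2}, K=∅>
t=4: <C=z, E={z↦2}, K=[addR]>
t=5: <C=z, E={z↦2}, K=[addL(2)]>
→ final value 4

Answer: 4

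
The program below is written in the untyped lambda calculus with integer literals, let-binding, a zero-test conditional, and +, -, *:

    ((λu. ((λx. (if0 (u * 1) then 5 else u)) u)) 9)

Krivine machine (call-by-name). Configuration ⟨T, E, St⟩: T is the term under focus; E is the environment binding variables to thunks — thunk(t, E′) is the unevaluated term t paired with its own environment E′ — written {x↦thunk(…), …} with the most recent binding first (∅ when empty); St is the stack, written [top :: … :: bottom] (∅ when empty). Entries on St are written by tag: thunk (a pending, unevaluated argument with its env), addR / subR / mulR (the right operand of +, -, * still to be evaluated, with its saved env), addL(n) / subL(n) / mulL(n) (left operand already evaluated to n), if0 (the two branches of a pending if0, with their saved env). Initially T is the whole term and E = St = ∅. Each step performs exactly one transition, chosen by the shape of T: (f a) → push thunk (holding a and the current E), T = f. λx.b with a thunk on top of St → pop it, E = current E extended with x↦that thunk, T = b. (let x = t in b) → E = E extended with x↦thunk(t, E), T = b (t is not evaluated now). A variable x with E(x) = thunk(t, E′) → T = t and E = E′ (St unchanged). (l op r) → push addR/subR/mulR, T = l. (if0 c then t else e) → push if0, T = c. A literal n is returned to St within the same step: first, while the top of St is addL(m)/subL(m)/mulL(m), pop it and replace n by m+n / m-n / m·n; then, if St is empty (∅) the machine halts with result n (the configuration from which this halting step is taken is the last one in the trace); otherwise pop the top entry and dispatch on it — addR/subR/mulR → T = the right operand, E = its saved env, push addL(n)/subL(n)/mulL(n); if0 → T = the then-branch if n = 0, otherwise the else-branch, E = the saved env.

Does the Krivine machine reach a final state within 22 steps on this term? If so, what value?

Answer: 9

Execution trace:
[0] ⟨T=((λu. ((λx. (if0 (u * 1) then 5 else u)) u)) 9); E=∅; St=∅⟩
[1] ⟨T=(λu. ((λx. (if0 (u * 1) then 5 else u)) u)); E=∅; St=[thunk]⟩
[2] ⟨T=((λx. (if0 (u * 1) then 5 else u)) u); E={u↦thunk(9, ∅)}; St=∅⟩
[3] ⟨T=(λx. (if0 (u * 1) then 5 else u)); E={u↦thunk(9, ∅)}; St=[thunk]⟩
[4] ⟨T=(if0 (u * 1) then 5 else u); E={x↦thunk(u, {u↦thunk(9, ∅)}), u↦thunk(9, ∅)}; St=∅⟩
[5] ⟨T=(u * 1); E={x↦thunk(u, {u↦thunk(9, ∅)}), u↦thunk(9, ∅)}; St=[if0]⟩
[6] ⟨T=u; E={x↦thunk(u, {u↦thunk(9, ∅)}), u↦thunk(9, ∅)}; St=[mulR :: if0]⟩
[7] ⟨T=9; E=∅; St=[mulR :: if0]⟩
[8] ⟨T=1; E={x↦thunk(u, {u↦thunk(9, ∅)}), u↦thunk(9, ∅)}; St=[mulL(9) :: if0]⟩
[9] ⟨T=u; E={x↦thunk(u, {u↦thunk(9, ∅)}), u↦thunk(9, ∅)}; St=∅⟩
[10] ⟨T=9; E=∅; St=∅⟩
→ final value 9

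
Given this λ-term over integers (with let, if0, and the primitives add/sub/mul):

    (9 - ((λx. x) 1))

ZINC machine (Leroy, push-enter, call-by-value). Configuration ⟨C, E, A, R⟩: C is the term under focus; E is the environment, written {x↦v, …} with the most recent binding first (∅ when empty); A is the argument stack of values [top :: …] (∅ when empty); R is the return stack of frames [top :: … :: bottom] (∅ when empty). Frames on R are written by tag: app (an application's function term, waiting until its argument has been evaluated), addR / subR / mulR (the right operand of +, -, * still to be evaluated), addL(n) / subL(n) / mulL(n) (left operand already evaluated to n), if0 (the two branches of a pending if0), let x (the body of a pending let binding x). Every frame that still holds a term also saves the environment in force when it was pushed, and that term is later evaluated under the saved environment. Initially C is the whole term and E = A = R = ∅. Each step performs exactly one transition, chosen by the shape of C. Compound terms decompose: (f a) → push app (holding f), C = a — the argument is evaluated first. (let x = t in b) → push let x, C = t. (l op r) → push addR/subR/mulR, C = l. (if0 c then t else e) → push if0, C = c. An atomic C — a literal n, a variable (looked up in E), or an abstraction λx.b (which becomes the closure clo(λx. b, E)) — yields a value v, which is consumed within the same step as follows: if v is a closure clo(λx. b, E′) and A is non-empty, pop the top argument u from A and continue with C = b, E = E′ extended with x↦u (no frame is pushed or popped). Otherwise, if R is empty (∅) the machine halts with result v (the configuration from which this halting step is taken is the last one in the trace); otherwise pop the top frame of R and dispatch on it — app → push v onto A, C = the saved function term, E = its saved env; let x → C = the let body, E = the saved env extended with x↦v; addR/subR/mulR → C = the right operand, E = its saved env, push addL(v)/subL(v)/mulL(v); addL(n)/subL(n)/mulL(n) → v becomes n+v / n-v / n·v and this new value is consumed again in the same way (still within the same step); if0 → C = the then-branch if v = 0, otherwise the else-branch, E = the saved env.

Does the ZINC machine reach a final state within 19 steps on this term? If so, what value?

Answer: 8

Execution trace:
[0] ⟨C=(9 - ((λx. x) 1)); E=∅; A=∅; R=∅⟩
[1] ⟨C=9; E=∅; A=∅; R=[subR]⟩
[2] ⟨C=((λx. x) 1); E=∅; A=∅; R=[subL(9)]⟩
[3] ⟨C=1; E=∅; A=∅; R=[app :: subL(9)]⟩
[4] ⟨C=(λx. x); E=∅; A=[1]; R=[subL(9)]⟩
[5] ⟨C=x; E={x↦1}; A=∅; R=[subL(9)]⟩
→ final value 8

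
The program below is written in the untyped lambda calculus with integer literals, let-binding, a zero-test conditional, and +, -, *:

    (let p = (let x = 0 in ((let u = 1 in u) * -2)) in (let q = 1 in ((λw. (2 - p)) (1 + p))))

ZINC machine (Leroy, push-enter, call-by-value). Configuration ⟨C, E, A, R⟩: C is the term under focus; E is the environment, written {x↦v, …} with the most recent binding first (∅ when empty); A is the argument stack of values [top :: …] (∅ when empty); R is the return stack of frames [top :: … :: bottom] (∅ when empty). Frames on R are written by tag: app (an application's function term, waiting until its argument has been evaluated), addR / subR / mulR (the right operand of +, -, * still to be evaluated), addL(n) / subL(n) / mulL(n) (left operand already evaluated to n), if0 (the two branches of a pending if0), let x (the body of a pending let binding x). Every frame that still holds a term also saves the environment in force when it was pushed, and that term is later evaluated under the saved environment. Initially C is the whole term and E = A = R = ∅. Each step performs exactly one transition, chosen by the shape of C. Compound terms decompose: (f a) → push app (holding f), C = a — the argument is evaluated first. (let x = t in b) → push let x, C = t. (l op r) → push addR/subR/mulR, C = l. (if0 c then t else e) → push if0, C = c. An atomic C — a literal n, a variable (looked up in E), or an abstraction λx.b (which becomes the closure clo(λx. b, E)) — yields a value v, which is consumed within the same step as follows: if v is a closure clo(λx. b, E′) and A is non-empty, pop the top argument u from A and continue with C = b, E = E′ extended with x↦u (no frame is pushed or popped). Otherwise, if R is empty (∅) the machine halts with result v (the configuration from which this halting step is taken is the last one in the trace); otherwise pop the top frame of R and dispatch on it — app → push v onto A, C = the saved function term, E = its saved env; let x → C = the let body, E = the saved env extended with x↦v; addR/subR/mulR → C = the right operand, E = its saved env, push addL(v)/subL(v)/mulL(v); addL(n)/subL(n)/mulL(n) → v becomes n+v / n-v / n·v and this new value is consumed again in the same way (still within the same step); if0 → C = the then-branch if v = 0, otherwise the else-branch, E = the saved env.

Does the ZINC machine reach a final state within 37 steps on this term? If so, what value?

Answer: 4

Machine steps:
step 0: [C=(let p = (let x = 0 in ((let u = 1 in u) * -2)) in (let q = 1 in ((λw. (2 - p)) (1 + p)))) | E=∅ | A=∅ | R=∅]
step 1: [C=(let x = 0 in ((let u = 1 in u) * -2)) | E=∅ | A=∅ | R=[let p]]
step 2: [C=0 | E=∅ | A=∅ | R=[let x :: let p]]
step 3: [C=((let u = 1 in u) * -2) | E={x↦0} | A=∅ | R=[let p]]
step 4: [C=(let u = 1 in u) | E={x↦0} | A=∅ | R=[mulR :: let p]]
step 5: [C=1 | E={x↦0} | A=∅ | R=[let u :: mulR :: let p]]
step 6: [C=u | E={u↦1, x↦0} | A=∅ | R=[mulR :: let p]]
step 7: [C=-2 | E={x↦0} | A=∅ | R=[mulL(1) :: let p]]
step 8: [C=(let q = 1 in ((λw. (2 - p)) (1 + p))) | E={p↦-2} | A=∅ | R=∅]
step 9: [C=1 | E={p↦-2} | A=∅ | R=[let q]]
step 10: [C=((λw. (2 - p)) (1 + p)) | E={q↦1, p↦-2} | A=∅ | R=∅]
step 11: [C=(1 + p) | E={q↦1, p↦-2} | A=∅ | R=[app]]
step 12: [C=1 | E={q↦1, p↦-2} | A=∅ | R=[addR :: app]]
step 13: [C=p | E={q↦1, p↦-2} | A=∅ | R=[addL(1) :: app]]
step 14: [C=(λw. (2 - p)) | E={q↦1, p↦-2} | A=[-1] | R=∅]
step 15: [C=(2 - p) | E={w↦-1, q↦1, p↦-2} | A=∅ | R=∅]
step 16: [C=2 | E={w↦-1, q↦1, p↦-2} | A=∅ | R=[subR]]
step 17: [C=p | E={w↦-1, q↦1, p↦-2} | A=∅ | R=[subL(2)]]
→ final value 4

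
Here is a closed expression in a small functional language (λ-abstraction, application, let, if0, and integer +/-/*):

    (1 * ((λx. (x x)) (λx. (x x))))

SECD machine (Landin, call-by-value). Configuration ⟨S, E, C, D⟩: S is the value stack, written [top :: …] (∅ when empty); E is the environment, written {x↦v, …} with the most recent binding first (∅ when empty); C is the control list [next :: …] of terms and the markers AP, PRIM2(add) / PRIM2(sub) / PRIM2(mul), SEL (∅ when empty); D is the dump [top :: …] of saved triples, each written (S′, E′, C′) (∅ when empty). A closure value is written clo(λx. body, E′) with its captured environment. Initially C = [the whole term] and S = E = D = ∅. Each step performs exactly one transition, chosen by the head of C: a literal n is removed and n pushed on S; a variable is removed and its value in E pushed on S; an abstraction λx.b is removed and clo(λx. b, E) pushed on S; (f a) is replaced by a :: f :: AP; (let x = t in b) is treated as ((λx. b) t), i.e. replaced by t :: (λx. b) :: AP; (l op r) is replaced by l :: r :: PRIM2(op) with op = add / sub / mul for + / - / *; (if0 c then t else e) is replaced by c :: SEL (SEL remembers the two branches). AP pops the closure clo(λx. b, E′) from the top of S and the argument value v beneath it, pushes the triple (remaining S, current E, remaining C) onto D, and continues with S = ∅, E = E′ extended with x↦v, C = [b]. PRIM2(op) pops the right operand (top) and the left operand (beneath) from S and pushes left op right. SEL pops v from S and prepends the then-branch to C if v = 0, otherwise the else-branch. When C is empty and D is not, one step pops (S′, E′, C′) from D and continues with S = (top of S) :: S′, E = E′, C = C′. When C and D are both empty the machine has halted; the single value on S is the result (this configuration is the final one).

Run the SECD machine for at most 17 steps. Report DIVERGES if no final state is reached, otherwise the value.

0. <S=∅, E=∅, C=[(1 * ((λx. (x x)) (λx. (x x))))], D=∅>
1. <S=∅, E=∅, C=[1 :: ((λx. (x x)) (λx. (x x))) :: PRIM2(mul)], D=∅>
2. <S=[1], E=∅, C=[((λx. (x x)) (λx. (x x))) :: PRIM2(mul)], D=∅>
3. <S=[1], E=∅, C=[(λx. (x x)) :: (λx. (x x)) :: AP :: PRIM2(mul)], D=∅>
4. <S=[clo(λx. (x x), ∅) :: 1], E=∅, C=[(λx. (x x)) :: AP :: PRIM2(mul)], D=∅>
5. <S=[clo(λx. (x x), ∅) :: clo(λx. (x x), ∅) :: 1], E=∅, C=[AP :: PRIM2(mul)], D=∅>
6. <S=∅, E={x↦clo(λx. (x x), ∅)}, C=[(x x)], D=[([1], ∅, [PRIM2(mul)])]>
7. <S=∅, E={x↦clo(λx. (x x), ∅)}, C=[x :: x :: AP], D=[([1], ∅, [PRIM2(mul)])]>
8. <S=[clo(λx. (x x), ∅)], E={x↦clo(λx. (x x), ∅)}, C=[x :: AP], D=[([1], ∅, [PRIM2(mul)])]>
9. <S=[clo(λx. (x x), ∅) :: clo(λx. (x x), ∅)], E={x↦clo(λx. (x x), ∅)}, C=[AP], D=[([1], ∅, [PRIM2(mul)])]>
10. <S=∅, E={x↦clo(λx. (x x), ∅)}, C=[(x x)], D=[(∅, {x↦clo(λx. (x x), ∅)}, ∅) :: ([1], ∅, [PRIM2(mul)])]>
11. <S=∅, E={x↦clo(λx. (x x), ∅)}, C=[x :: x :: AP], D=[(∅, {x↦clo(λx. (x x), ∅)}, ∅) :: ([1], ∅, [PRIM2(mul)])]>
12. <S=[clo(λx. (x x), ∅)], E={x↦clo(λx. (x x), ∅)}, C=[x :: AP], D=[(∅, {x↦clo(λx. (x x), ∅)}, ∅) :: ([1], ∅, [PRIM2(mul)])]>
13. <S=[clo(λx. (x x), ∅) :: clo(λx. (x x), ∅)], E={x↦clo(λx. (x x), ∅)}, C=[AP], D=[(∅, {x↦clo(λx. (x x), ∅)}, ∅) :: ([1], ∅, [PRIM2(mul)])]>
14. <S=∅, E={x↦clo(λx. (x x), ∅)}, C=[(x x)], D=[(∅, {x↦clo(λx. (x x), ∅)}, ∅) :: (∅, {x↦clo(λx. (x x), ∅)}, ∅) :: ([1], ∅, [PRIM2(mul)])]>
15. <S=∅, E={x↦clo(λx. (x x), ∅)}, C=[x :: x :: AP], D=[(∅, {x↦clo(λx. (x x), ∅)}, ∅) :: (∅, {x↦clo(λx. (x x), ∅)}, ∅) :: ([1], ∅, [PRIM2(mul)])]>
16. <S=[clo(λx. (x x), ∅)], E={x↦clo(λx. (x x), ∅)}, C=[x :: AP], D=[(∅, {x↦clo(λx. (x x), ∅)}, ∅) :: (∅, {x↦clo(λx. (x x), ∅)}, ∅) :: ([1], ∅, [PRIM2(mul)])]>
17. <S=[clo(λx. (x x), ∅) :: clo(λx. (x x), ∅)], E={x↦clo(λx. (x x), ∅)}, C=[AP], D=[(∅, {x↦clo(λx. (x x), ∅)}, ∅) :: (∅, {x↦clo(λx. (x x), ∅)}, ∅) :: ([1], ∅, [PRIM2(mul)])]>
→ 17 transitions taken and the configuration is still not final: no result within 17 steps

Answer: DIVERGES (no final state within 17 steps)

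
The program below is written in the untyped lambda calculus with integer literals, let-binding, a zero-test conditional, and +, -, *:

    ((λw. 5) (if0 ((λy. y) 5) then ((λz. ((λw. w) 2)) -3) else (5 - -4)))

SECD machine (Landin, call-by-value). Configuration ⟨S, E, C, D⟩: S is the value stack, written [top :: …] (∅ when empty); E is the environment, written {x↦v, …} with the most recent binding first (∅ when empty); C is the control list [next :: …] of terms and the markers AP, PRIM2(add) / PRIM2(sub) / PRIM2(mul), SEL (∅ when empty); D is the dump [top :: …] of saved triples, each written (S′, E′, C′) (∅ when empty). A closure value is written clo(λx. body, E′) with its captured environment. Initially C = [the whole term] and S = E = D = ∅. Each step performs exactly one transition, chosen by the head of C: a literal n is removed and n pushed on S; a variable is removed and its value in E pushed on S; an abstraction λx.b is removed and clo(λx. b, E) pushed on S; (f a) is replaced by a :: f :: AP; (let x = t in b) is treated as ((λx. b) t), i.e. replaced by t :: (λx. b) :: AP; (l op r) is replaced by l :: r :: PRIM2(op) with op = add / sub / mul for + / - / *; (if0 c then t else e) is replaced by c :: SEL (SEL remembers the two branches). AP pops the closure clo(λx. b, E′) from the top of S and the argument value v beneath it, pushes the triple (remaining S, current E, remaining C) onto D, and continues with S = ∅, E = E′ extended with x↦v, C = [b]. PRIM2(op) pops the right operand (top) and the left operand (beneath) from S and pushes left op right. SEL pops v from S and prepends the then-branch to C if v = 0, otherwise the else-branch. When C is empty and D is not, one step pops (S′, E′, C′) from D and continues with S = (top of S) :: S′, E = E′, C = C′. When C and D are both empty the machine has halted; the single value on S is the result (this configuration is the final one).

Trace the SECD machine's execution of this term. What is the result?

Answer: 5

Execution trace:
[0] <S=∅, E=∅, C=[((λw. 5) (if0 ((λy. y) 5) then ((λz. ((λw. w) 2)) -3) else (5 - -4)))], D=∅>
[1] <S=∅, E=∅, C=[(if0 ((λy. y) 5) then ((λz. ((λw. w) 2)) -3) else (5 - -4)) :: (λw. 5) :: AP], D=∅>
[2] <S=∅, E=∅, C=[((λy. y) 5) :: SEL :: (λw. 5) :: AP], D=∅>
[3] <S=∅, E=∅, C=[5 :: (λy. y) :: AP :: SEL :: (λw. 5) :: AP], D=∅>
[4] <S=[5], E=∅, C=[(λy. y) :: AP :: SEL :: (λw. 5) :: AP], D=∅>
[5] <S=[clo(λy. y, ∅) :: 5], E=∅, C=[AP :: SEL :: (λw. 5) :: AP], D=∅>
[6] <S=∅, E={y↦5}, C=[y], D=[(∅, ∅, [SEL :: (λw. 5) :: AP])]>
[7] <S=[5], E={y↦5}, C=∅, D=[(∅, ∅, [SEL :: (λw. 5) :: AP])]>
[8] <S=[5], E=∅, C=[SEL :: (λw. 5) :: AP], D=∅>
[9] <S=∅, E=∅, C=[(5 - -4) :: (λw. 5) :: AP], D=∅>
[10] <S=∅, E=∅, C=[5 :: -4 :: PRIM2(sub) :: (λw. 5) :: AP], D=∅>
[11] <S=[5], E=∅, C=[-4 :: PRIM2(sub) :: (λw. 5) :: AP], D=∅>
[12] <S=[-4 :: 5], E=∅, C=[PRIM2(sub) :: (λw. 5) :: AP], D=∅>
[13] <S=[9], E=∅, C=[(λw. 5) :: AP], D=∅>
[14] <S=[clo(λw. 5, ∅) :: 9], E=∅, C=[AP], D=∅>
[15] <S=∅, E={w↦9}, C=[5], D=[(∅, ∅, ∅)]>
[16] <S=[5], E={w↦9}, C=∅, D=[(∅, ∅, ∅)]>
[17] <S=[5], E=∅, C=∅, D=∅>
→ final value 5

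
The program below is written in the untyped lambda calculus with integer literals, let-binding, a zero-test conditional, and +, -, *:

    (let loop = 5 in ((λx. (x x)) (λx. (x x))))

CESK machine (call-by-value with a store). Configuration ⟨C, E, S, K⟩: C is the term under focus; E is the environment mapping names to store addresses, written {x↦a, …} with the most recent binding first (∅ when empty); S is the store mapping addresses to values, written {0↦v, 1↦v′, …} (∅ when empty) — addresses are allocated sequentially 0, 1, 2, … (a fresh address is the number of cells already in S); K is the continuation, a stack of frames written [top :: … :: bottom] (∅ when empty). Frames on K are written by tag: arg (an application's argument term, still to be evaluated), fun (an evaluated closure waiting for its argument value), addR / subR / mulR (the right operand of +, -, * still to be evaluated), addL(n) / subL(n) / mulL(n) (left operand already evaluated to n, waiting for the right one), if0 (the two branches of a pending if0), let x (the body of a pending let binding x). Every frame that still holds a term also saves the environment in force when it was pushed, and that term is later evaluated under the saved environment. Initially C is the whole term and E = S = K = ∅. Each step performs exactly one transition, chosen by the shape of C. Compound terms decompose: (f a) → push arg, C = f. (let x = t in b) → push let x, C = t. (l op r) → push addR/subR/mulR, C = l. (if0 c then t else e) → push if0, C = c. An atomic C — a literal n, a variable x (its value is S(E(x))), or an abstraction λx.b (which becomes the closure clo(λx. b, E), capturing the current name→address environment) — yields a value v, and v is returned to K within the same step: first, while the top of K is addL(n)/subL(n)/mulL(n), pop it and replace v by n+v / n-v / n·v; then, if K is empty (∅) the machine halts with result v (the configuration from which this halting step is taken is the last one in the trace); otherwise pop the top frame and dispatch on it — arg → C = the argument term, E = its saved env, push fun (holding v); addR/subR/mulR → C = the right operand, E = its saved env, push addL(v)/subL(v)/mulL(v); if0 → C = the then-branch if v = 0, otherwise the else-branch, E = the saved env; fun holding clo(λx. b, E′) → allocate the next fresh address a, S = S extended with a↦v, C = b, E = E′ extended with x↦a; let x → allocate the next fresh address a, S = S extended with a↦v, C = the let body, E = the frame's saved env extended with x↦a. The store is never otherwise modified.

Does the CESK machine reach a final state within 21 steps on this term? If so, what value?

[0] <C=(let loop = 5 in ((λx. (x x)) (λx. (x x)))), E=∅, S=∅, K=∅>
[1] <C=5, E=∅, S=∅, K=[let loop]>
[2] <C=((λx. (x x)) (λx. (x x))), E={loop↦0}, S={0↦5}, K=∅>
[3] <C=(λx. (x x)), E={loop↦0}, S={0↦5}, K=[arg]>
[4] <C=(λx. (x x)), E={loop↦0}, S={0↦5}, K=[fun]>
[5] <C=(x x), E={x↦1, loop↦0}, S={0↦5, 1↦clo(λx. (x x), {loop↦0})}, K=∅>
[6] <C=x, E={x↦1, loop↦0}, S={0↦5, 1↦clo(λx. (x x), {loop↦0})}, K=[arg]>
[7] <C=x, E={x↦1, loop↦0}, S={0↦5, 1↦clo(λx. (x x), {loop↦0})}, K=[fun]>
[8] <C=(x x), E={x↦2, loop↦0}, S={0↦5, 1↦clo(λx. (x x), {loop↦0}), 2↦clo(λx. (x x), {loop↦0})}, K=∅>
[9] <C=x, E={x↦2, loop↦0}, S={0↦5, 1↦clo(λx. (x x), {loop↦0}), 2↦clo(λx. (x x), {loop↦0})}, K=[arg]>
[10] <C=x, E={x↦2, loop↦0}, S={0↦5, 1↦clo(λx. (x x), {loop↦0}), 2↦clo(λx. (x x), {loop↦0})}, K=[fun]>
[11] <C=(x x), E={x↦3, loop↦0}, S={0↦5, 1↦clo(λx. (x x), {loop↦0}), 2↦clo(λx. (x x), {loop↦0}), 3↦clo(λx. (x x), {loop↦0})}, K=∅>
[12] <C=x, E={x↦3, loop↦0}, S={0↦5, 1↦clo(λx. (x x), {loop↦0}), 2↦clo(λx. (x x), {loop↦0}), 3↦clo(λx. (x x), {loop↦0})}, K=[arg]>
[13] <C=x, E={x↦3, loop↦0}, S={0↦5, 1↦clo(λx. (x x), {loop↦0}), 2↦clo(λx. (x x), {loop↦0}), 3↦clo(λx. (x x), {loop↦0})}, K=[fun]>
[14] <C=(x x), E={x↦4, loop↦0}, S={0↦5, 1↦clo(λx. (x x), {loop↦0}), 2↦clo(λx. (x x), {loop↦0}), 3↦clo(λx. (x x), {loop↦0}), 4↦clo(λx. (x x), {loop↦0})}, K=∅>
[15] <C=x, E={x↦4, loop↦0}, S={0↦5, 1↦clo(λx. (x x), {loop↦0}), 2↦clo(λx. (x x), {loop↦0}), 3↦clo(λx. (x x), {loop↦0}), 4↦clo(λx. (x x), {loop↦0})}, K=[arg]>
[16] <C=x, E={x↦4, loop↦0}, S={0↦5, 1↦clo(λx. (x x), {loop↦0}), 2↦clo(λx. (x x), {loop↦0}), 3↦clo(λx. (x x), {loop↦0}), 4↦clo(λx. (x x), {loop↦0})}, K=[fun]>
[17] <C=(x x), E={x↦5, loop↦0}, S={0↦5, 1↦clo(λx. (x x), {loop↦0}), 2↦clo(λx. (x x), {loop↦0}), 3↦clo(λx. (x x), {loop↦0}), 4↦clo(λx. (x x), {loop↦0}), 5↦clo(λx. (x x), {loop↦0})}, K=∅>
[18] <C=x, E={x↦5, loop↦0}, S={0↦5, 1↦clo(λx. (x x), {loop↦0}), 2↦clo(λx. (x x), {loop↦0}), 3↦clo(λx. (x x), {loop↦0}), 4↦clo(λx. (x x), {loop↦0}), 5↦clo(λx. (x x), {loop↦0})}, K=[arg]>
[19] <C=x, E={x↦5, loop↦0}, S={0↦5, 1↦clo(λx. (x x), {loop↦0}), 2↦clo(λx. (x x), {loop↦0}), 3↦clo(λx. (x x), {loop↦0}), 4↦clo(λx. (x x), {loop↦0}), 5↦clo(λx. (x x), {loop↦0})}, K=[fun]>
[20] <C=(x x), E={x↦6, loop↦0}, S={0↦5, 1↦clo(λx. (x x), {loop↦0}), 2↦clo(λx. (x x), {loop↦0}), 3↦clo(λx. (x x), {loop↦0}), 4↦clo(λx. (x x), {loop↦0}), 5↦clo(λx. (x x), {loop↦0}), 6↦clo(λx. (x x), {loop↦0})}, K=∅>
[21] <C=x, E={x↦6, loop↦0}, S={0↦5, 1↦clo(λx. (x x), {loop↦0}), 2↦clo(λx. (x x), {loop↦0}), 3↦clo(λx. (x x), {loop↦0}), 4↦clo(λx. (x x), {loop↦0}), 5↦clo(λx. (x x), {loop↦0}), 6↦clo(λx. (x x), {loop↦0})}, K=[arg]>
→ 21 transitions taken and the configuration is still not final: no result within 21 steps

Answer: DIVERGES (no final state within 21 steps)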